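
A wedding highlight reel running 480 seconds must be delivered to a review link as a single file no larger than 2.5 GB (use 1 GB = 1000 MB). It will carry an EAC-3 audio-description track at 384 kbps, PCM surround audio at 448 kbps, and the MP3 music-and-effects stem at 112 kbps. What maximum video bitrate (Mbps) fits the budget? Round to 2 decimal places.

Budget: 2.5 GB = 20000.0 Mb.
Total bitrate budget: 20000.0 Mb / 480 s = 41.667 Mbps.
Audio total: 384 + 448 + 112 = 944 kbps = 0.944 Mbps.
Video: 41.667 − 0.944 = 40.723 Mbps.

40.72 Mbps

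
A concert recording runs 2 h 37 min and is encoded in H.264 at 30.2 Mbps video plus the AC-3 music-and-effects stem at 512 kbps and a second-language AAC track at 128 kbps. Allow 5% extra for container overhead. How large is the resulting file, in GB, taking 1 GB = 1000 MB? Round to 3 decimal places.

2 h 37 min = 157 min = 9420 s
Audio total: 512 + 128 = 640 kbps = 0.640 Mbps.
Total bitrate: 30.2 + 0.640 = 30.840 Mbps.
Stream data: 30.840 Mbps × 9420 s = 290512.8 Mb.
With 5% container overhead: ×1.05.
305,038 Mb ÷ 8 = 38,130 MB → 38.13 GB.

38.130 GB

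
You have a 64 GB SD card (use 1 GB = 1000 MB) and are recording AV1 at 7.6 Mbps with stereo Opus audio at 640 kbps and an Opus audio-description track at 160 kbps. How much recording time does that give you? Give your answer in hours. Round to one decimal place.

16.9 hours

Audio total: 640 + 160 = 800 kbps = 0.800 Mbps.
Total bitrate: 7.6 + 0.800 = 8.400 Mbps.
Capacity: 64 GB = 512,000 Mb.
Recording time: 512,000 / 8.400 = 60,952 s ≈ 16.9 hours.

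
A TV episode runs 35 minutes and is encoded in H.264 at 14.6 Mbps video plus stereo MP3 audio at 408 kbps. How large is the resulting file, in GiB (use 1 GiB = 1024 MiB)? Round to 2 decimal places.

3.67 GiB

35 min = 2100 s
Audio: 408 kbps = 0.408 Mbps.
Total bitrate: 14.6 + 0.408 = 15.008 Mbps.
Stream data: 15.008 Mbps × 2100 s = 31516.8 Mb.
31,517 Mb = 3,939,600,000 bytes ÷ 1,073,741,824 = 3.669 GiB.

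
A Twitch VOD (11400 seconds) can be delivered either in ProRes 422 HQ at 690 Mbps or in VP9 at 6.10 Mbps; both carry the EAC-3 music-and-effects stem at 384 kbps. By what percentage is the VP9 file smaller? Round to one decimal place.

Audio: 384 kbps = 0.384 Mbps.
ProRes 422 HQ: 690.384 Mbps × 11400 s = 7870377.6 Mb = 916.233 GiB.
VP9: 6.484 Mbps × 11400 s = 73917.6 Mb = 8.605 GiB.
Reduction: (1 − 8.605/916.233) × 100 = 99.06%.

99.1%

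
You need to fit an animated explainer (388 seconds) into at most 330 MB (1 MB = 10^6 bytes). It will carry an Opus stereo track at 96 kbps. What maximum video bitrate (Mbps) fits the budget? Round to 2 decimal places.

6.71 Mbps

Budget: 330 MB = 2640.0 Mb.
Total bitrate budget: 2640.0 Mb / 388 s = 6.804 Mbps.
Audio: 96 kbps = 0.096 Mbps.
Video: 6.804 − 0.096 = 6.708 Mbps.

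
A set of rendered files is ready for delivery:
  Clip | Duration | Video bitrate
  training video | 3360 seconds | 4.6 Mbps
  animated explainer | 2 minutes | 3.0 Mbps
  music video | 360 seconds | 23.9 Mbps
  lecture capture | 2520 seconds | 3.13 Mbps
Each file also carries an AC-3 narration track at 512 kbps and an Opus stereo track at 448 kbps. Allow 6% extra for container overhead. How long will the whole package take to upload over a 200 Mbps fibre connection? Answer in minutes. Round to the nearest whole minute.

3 minutes

Audio total: 512 + 448 = 960 kbps = 0.960 Mbps.
training video: 5.560 Mbps × 3360 s × 1.06 = 19802.5 Mb
animated explainer: 3.960 Mbps × 120 s × 1.06 = 503.7 Mb
music video: 24.860 Mbps × 360 s × 1.06 = 9486.6 Mb
lecture capture: 4.090 Mbps × 2520 s × 1.06 = 10925.2 Mb
Total: 40718.0 Mb = 5089.7 MB.
At 200 Mbps: 40718.0 / 200 = 204 s ≈ 3.39 minutes.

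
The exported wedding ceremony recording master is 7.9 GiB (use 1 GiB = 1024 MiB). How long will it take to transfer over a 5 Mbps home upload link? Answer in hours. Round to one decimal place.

3.8 hours

File: 7.9 GiB = 67860.5 Mb.
At 5 Mbps: 67860.5 / 5 = 13572.1 s ≈ 3.77 hours.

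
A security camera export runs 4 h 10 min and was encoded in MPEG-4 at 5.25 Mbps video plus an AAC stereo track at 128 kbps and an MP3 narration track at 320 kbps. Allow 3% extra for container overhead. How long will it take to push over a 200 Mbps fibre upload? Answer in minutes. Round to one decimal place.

7.3 minutes

4 h 10 min = 250 min = 15000 s
Audio total: 128 + 320 = 448 kbps = 0.448 Mbps.
Total bitrate: 5.698 Mbps.
File: 5.698 Mbps × 15000 s = 85470.0 Mb.
With 3% container overhead: ×1.03. → 88034.1 Mb.
At 200 Mbps: 88034.1 / 200 = 440.2 s ≈ 7.34 minutes.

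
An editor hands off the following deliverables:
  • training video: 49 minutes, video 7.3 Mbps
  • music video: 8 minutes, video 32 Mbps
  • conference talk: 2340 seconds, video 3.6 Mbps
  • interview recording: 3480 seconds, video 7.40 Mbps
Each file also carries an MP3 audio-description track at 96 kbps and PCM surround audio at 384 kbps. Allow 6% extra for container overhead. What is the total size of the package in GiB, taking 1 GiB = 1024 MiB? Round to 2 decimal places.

9.31 GiB

Audio total: 96 + 384 = 480 kbps = 0.480 Mbps.
training video: 7.780 Mbps × 2940 s × 1.06 = 24245.6 Mb
music video: 32.480 Mbps × 480 s × 1.06 = 16525.8 Mb
conference talk: 4.080 Mbps × 2340 s × 1.06 = 10120.0 Mb
interview recording: 7.880 Mbps × 3480 s × 1.06 = 29067.7 Mb
Total: 79959.2 Mb = 9994.9 MB.
= 9.308 GiB.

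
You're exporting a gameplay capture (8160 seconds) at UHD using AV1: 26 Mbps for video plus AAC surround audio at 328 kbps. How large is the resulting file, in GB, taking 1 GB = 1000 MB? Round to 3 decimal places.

26.855 GB

Audio: 328 kbps = 0.328 Mbps.
Total bitrate: 26 + 0.328 = 26.328 Mbps.
Stream data: 26.328 Mbps × 8160 s = 214836.5 Mb.
214,836 Mb ÷ 8 = 26,855 MB → 26.85 GB.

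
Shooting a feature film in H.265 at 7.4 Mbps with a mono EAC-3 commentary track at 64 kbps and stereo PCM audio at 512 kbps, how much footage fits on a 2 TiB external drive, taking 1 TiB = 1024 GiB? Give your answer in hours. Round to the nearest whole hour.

613 hours

Audio total: 64 + 512 = 576 kbps = 0.576 Mbps.
Total bitrate: 7.4 + 0.576 = 7.976 Mbps.
Capacity: 2 TiB = 17,592,186 Mb.
Recording time: 17,592,186 / 7.976 = 2,205,640 s ≈ 613 hours.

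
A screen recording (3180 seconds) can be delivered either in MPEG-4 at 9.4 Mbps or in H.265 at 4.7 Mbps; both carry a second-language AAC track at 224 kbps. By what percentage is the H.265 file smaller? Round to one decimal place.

Audio: 224 kbps = 0.224 Mbps.
MPEG-4: 9.624 Mbps × 3180 s = 30604.3 Mb = 3.826 GB.
H.265: 4.924 Mbps × 3180 s = 15658.3 Mb = 1.957 GB.
Reduction: (1 − 1.957/3.826) × 100 = 48.84%.

48.8%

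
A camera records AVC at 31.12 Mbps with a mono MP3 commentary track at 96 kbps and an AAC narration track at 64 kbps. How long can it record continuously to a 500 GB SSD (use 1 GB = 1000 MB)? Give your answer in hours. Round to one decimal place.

Audio total: 96 + 64 = 160 kbps = 0.160 Mbps.
Total bitrate: 31.12 + 0.160 = 31.280 Mbps.
Capacity: 500 GB = 4,000,000 Mb.
Recording time: 4,000,000 / 31.280 = 127,877 s ≈ 35.5 hours.

35.5 hours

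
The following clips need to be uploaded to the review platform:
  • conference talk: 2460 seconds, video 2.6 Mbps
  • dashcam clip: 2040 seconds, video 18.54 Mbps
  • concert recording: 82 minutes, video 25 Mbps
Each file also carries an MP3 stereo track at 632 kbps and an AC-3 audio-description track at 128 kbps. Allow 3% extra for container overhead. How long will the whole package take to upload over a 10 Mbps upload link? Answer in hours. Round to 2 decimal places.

4.99 hours

Audio total: 632 + 128 = 760 kbps = 0.760 Mbps.
conference talk: 3.360 Mbps × 2460 s × 1.03 = 8513.6 Mb
dashcam clip: 19.300 Mbps × 2040 s × 1.03 = 40553.2 Mb
concert recording: 25.760 Mbps × 4920 s × 1.03 = 130541.4 Mb
Total: 179608.1 Mb = 22451.0 MB.
At 10 Mbps: 179608.1 / 10 = 17961 s ≈ 4.99 hours.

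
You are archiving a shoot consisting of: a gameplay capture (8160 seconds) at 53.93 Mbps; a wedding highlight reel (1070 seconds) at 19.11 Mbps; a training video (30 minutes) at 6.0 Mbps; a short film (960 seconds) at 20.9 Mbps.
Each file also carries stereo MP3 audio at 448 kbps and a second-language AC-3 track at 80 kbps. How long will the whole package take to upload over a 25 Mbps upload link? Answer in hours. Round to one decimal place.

Audio total: 448 + 80 = 528 kbps = 0.528 Mbps.
gameplay capture: 54.458 Mbps × 8160 s = 444377.3 Mb
wedding highlight reel: 19.638 Mbps × 1070 s = 21012.7 Mb
training video: 6.528 Mbps × 1800 s = 11750.4 Mb
short film: 21.428 Mbps × 960 s = 20570.9 Mb
Total: 497711.2 Mb = 62213.9 MB.
At 25 Mbps: 497711.2 / 25 = 19908 s ≈ 5.53 hours.

5.5 hours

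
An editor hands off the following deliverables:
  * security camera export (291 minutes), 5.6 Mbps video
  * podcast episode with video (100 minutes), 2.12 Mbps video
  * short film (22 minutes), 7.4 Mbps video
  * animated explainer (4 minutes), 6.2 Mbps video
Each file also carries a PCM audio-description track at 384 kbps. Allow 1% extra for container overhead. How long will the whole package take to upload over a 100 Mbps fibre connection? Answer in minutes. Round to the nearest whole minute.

22 minutes

Audio: 384 kbps = 0.384 Mbps.
security camera export: 5.984 Mbps × 17460 s × 1.01 = 105525.4 Mb
podcast episode with video: 2.504 Mbps × 6000 s × 1.01 = 15174.2 Mb
short film: 7.784 Mbps × 1320 s × 1.01 = 10377.6 Mb
animated explainer: 6.584 Mbps × 240 s × 1.01 = 1596.0 Mb
Total: 132673.3 Mb = 16584.2 MB.
At 100 Mbps: 132673.3 / 100 = 1327 s ≈ 22.1 minutes.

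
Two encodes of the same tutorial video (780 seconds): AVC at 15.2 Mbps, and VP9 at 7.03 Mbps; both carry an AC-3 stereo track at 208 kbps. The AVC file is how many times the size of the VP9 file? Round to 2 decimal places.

Audio: 208 kbps = 0.208 Mbps.
AVC: 15.408 Mbps × 780 s = 12018.2 Mb = 1.502 GB.
VP9: 7.238 Mbps × 780 s = 5645.6 Mb = 0.706 GB.
Ratio: 1.502 / 0.706 = 2.129.

2.13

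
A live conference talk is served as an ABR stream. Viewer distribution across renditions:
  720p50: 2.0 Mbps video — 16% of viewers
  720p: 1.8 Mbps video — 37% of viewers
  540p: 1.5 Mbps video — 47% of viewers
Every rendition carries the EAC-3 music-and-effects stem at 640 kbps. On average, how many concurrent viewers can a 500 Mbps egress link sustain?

214

Audio: 640 kbps = 0.640 Mbps.
Average per-viewer bitrate: 0.16×2.640 + 0.37×2.440 + 0.47×2.140 = 2.331 Mbps.
500 Mbps = 500.0 Mbps; 500.0 / 2.331 = 214.50 → 214.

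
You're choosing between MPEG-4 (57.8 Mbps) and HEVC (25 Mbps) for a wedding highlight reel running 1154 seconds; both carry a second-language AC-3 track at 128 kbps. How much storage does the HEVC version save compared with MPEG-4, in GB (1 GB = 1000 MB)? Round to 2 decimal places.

Audio: 128 kbps = 0.128 Mbps.
MPEG-4: 57.928 Mbps × 1154 s = 66848.9 Mb = 8.356 GB.
HEVC: 25.128 Mbps × 1154 s = 28997.7 Mb = 3.625 GB.
Saving: 8.356 − 3.625 = 4.731 GB.

4.73 GB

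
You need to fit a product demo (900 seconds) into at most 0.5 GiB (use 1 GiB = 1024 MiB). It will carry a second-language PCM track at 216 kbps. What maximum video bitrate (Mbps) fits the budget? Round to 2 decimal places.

Budget: 0.5 GiB = 4295.0 Mb.
Total bitrate budget: 4295.0 Mb / 900 s = 4.772 Mbps.
Audio: 216 kbps = 0.216 Mbps.
Video: 4.772 − 0.216 = 4.556 Mbps.

4.56 Mbps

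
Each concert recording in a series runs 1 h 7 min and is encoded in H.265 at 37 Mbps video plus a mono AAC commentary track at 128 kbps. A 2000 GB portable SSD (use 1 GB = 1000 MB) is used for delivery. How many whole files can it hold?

107

1 h 7 min = 67 min = 4020 s
Audio: 128 kbps = 0.128 Mbps.
Total bitrate: 37.128 Mbps.
Per item: 37.128 Mbps × 4020 s = 149,255 Mb = 18,657 MB.
Capacity: 2000 GB = 16,000,000 Mb; 107.20 items → 107 complete.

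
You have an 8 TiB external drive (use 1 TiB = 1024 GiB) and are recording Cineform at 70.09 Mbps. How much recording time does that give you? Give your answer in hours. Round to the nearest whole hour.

Capacity: 8 TiB = 70,368,744 Mb.
Recording time: 70,368,744 / 70.090 = 1,003,977 s ≈ 279 hours.

279 hours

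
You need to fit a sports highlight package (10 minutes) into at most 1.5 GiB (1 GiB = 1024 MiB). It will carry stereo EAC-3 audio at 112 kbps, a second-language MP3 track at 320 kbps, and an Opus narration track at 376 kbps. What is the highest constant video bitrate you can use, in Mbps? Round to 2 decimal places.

Budget: 1.5 GiB = 12884.9 Mb.
10 min = 600 s
Total bitrate budget: 12884.9 Mb / 600 s = 21.475 Mbps.
Audio total: 112 + 320 + 376 = 808 kbps = 0.808 Mbps.
Video: 21.475 − 0.808 = 20.667 Mbps.

20.67 Mbps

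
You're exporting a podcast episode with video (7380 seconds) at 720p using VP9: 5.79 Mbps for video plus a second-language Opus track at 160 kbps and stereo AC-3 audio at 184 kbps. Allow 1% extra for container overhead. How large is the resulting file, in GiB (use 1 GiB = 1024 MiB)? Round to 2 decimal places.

Audio total: 160 + 184 = 344 kbps = 0.344 Mbps.
Total bitrate: 5.79 + 0.344 = 6.134 Mbps.
Stream data: 6.134 Mbps × 7380 s = 45268.9 Mb.
With 1% container overhead: ×1.01.
45,722 Mb = 5,715,201,150 bytes ÷ 1,073,741,824 = 5.323 GiB.

5.32 GiB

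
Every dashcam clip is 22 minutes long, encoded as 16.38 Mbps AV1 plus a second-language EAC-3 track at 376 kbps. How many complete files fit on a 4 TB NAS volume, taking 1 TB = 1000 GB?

1446

22 min = 1320 s
Audio: 376 kbps = 0.376 Mbps.
Total bitrate: 16.756 Mbps.
Per item: 16.756 Mbps × 1320 s = 22,118 Mb = 2,765 MB.
Capacity: 4 TB = 32,000,000 Mb; 1446.79 items → 1446 complete.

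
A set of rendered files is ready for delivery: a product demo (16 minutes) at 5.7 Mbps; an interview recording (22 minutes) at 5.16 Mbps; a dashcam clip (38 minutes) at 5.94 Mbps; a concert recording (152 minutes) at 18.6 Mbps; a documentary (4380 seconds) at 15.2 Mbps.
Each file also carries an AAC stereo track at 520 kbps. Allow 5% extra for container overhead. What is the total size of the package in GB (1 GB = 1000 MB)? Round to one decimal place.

35.6 GB

Audio: 520 kbps = 0.520 Mbps.
product demo: 6.220 Mbps × 960 s × 1.05 = 6269.8 Mb
interview recording: 5.680 Mbps × 1320 s × 1.05 = 7872.5 Mb
dashcam clip: 6.460 Mbps × 2280 s × 1.05 = 15465.2 Mb
concert recording: 19.120 Mbps × 9120 s × 1.05 = 183093.1 Mb
documentary: 15.720 Mbps × 4380 s × 1.05 = 72296.3 Mb
Total: 284996.9 Mb = 35624.6 MB.
= 35.62 GB.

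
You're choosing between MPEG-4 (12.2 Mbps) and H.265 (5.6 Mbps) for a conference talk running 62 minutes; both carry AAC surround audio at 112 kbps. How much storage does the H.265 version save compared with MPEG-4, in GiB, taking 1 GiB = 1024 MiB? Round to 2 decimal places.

62 min = 3720 s
Audio: 112 kbps = 0.112 Mbps.
MPEG-4: 12.312 Mbps × 3720 s = 45800.6 Mb = 5.332 GiB.
H.265: 5.712 Mbps × 3720 s = 21248.6 Mb = 2.474 GiB.
Saving: 5.332 − 2.474 = 2.858 GiB.

2.86 GiB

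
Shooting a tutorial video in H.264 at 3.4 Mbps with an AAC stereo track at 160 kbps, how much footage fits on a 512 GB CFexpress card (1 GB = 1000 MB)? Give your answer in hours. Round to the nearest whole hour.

320 hours

Audio: 160 kbps = 0.160 Mbps.
Total bitrate: 3.4 + 0.160 = 3.560 Mbps.
Capacity: 512 GB = 4,096,000 Mb.
Recording time: 4,096,000 / 3.560 = 1,150,562 s ≈ 320 hours.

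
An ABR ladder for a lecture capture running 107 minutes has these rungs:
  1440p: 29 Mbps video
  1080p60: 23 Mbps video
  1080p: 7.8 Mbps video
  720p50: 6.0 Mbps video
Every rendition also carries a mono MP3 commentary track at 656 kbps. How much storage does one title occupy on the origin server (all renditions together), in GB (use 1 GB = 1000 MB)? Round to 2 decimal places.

54.91 GB

107 min = 6420 s
Audio: 656 kbps = 0.656 Mbps.
Sum of rendition bitrates: (29+0.656) + (23+0.656) + (7.8+0.656) + (6.0+0.656) = 68.424 Mbps.
× 6420 s = 439,282 Mb = 54,910 MB = 54.91 GB.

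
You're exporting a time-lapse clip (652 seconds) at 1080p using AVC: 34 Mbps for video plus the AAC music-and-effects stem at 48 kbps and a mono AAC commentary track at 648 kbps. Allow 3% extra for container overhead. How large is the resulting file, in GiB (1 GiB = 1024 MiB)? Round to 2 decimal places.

2.71 GiB

Audio total: 48 + 648 = 696 kbps = 0.696 Mbps.
Total bitrate: 34 + 0.696 = 34.696 Mbps.
Stream data: 34.696 Mbps × 652 s = 22621.8 Mb.
With 3% container overhead: ×1.03.
23,300 Mb = 2,912,555,720 bytes ÷ 1,073,741,824 = 2.713 GiB.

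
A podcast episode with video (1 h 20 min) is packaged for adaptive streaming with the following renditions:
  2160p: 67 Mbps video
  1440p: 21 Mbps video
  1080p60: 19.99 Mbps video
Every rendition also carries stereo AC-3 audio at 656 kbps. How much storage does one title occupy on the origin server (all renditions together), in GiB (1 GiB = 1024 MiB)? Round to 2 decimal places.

61.44 GiB

1 h 20 min = 80 min = 4800 s
Audio: 656 kbps = 0.656 Mbps.
Sum of rendition bitrates: (67+0.656) + (21+0.656) + (19.99+0.656) = 109.958 Mbps.
× 4800 s = 527,798 Mb = 65,975 MB = 61.44 GiB.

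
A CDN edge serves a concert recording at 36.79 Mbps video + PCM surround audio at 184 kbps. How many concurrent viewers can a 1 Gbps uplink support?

Audio: 184 kbps = 0.184 Mbps.
Per-viewer media rate: 36.974 Mbps.
1 Gbps = 1,000 Mbps; 1,000 / 36.974 = 27.05 → 27 viewers.

27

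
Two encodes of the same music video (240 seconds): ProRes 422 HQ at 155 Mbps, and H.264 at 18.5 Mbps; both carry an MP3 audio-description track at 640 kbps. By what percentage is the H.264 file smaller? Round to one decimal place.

Audio: 640 kbps = 0.640 Mbps.
ProRes 422 HQ: 155.640 Mbps × 240 s = 37353.6 Mb = 4.349 GiB.
H.264: 19.140 Mbps × 240 s = 4593.6 Mb = 0.535 GiB.
Reduction: (1 − 0.535/4.349) × 100 = 87.70%.

87.7%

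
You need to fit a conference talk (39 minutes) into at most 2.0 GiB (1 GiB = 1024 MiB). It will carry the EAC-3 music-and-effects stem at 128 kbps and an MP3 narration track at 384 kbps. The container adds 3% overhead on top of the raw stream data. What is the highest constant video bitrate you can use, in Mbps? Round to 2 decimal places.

6.62 Mbps

Budget: 2.0 GiB = 17179.9 Mb.
Stream payload after overhead: 17179.9 / 1.03 = 16679.5 Mb.
39 min = 2340 s
Total bitrate budget: 16679.5 Mb / 2340 s = 7.128 Mbps.
Audio total: 128 + 384 = 512 kbps = 0.512 Mbps.
Video: 7.128 − 0.512 = 6.616 Mbps.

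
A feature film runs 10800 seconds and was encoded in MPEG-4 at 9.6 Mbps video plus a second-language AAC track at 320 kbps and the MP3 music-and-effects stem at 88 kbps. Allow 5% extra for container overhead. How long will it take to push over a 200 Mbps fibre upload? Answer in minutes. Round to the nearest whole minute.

9 minutes

Audio total: 320 + 88 = 408 kbps = 0.408 Mbps.
Total bitrate: 10.008 Mbps.
File: 10.008 Mbps × 10800 s = 108086.4 Mb.
With 5% container overhead: ×1.05. → 113490.7 Mb.
At 200 Mbps: 113490.7 / 200 = 567.5 s ≈ 9.46 minutes.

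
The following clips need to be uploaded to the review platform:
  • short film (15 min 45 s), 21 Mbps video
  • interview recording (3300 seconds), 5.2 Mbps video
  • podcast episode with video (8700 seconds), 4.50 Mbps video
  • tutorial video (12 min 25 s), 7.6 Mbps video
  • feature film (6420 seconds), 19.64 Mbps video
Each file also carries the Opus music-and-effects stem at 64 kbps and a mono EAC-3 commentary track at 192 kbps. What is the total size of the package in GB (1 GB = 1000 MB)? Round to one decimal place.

26.6 GB

Audio total: 64 + 192 = 256 kbps = 0.256 Mbps.
short film: 21.256 Mbps × 945 s = 20086.9 Mb
interview recording: 5.456 Mbps × 3300 s = 18004.8 Mb
podcast episode with video: 4.756 Mbps × 8700 s = 41377.2 Mb
tutorial video: 7.856 Mbps × 745 s = 5852.7 Mb
feature film: 19.896 Mbps × 6420 s = 127732.3 Mb
Total: 213054.0 Mb = 26631.7 MB.
= 26.63 GB.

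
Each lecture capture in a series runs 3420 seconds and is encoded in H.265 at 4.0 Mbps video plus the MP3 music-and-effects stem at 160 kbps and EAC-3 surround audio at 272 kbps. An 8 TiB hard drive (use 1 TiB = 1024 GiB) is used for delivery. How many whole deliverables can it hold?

4642

Audio total: 160 + 272 = 432 kbps = 0.432 Mbps.
Total bitrate: 4.432 Mbps.
Per item: 4.432 Mbps × 3420 s = 15,157 Mb = 1,895 MB.
Capacity: 8 TiB = 70,368,744 Mb; 4642.52 items → 4642 complete.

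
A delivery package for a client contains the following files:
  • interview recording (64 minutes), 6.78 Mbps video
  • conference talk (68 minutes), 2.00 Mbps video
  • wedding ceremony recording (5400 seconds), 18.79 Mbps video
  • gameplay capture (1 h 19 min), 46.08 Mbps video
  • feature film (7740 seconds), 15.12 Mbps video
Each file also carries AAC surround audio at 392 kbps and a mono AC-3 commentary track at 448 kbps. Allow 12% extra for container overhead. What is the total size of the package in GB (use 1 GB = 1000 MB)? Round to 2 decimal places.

Audio total: 392 + 448 = 840 kbps = 0.840 Mbps.
interview recording: 7.620 Mbps × 3840 s × 1.12 = 32772.1 Mb
conference talk: 2.840 Mbps × 4080 s × 1.12 = 12977.7 Mb
wedding ceremony recording: 19.630 Mbps × 5400 s × 1.12 = 118722.2 Mb
gameplay capture: 46.920 Mbps × 4740 s × 1.12 = 249088.9 Mb
feature film: 15.960 Mbps × 7740 s × 1.12 = 138354.0 Mb
Total: 551914.9 Mb = 68989.4 MB.
= 68.99 GB.

68.99 GB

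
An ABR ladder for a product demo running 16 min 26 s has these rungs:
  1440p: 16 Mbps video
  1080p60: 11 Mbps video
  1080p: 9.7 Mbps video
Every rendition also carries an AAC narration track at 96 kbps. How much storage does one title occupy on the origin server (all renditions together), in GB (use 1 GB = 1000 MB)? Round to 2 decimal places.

16 min 26 s = 986 s
Audio: 96 kbps = 0.096 Mbps.
Sum of rendition bitrates: (16+0.096) + (11+0.096) + (9.7+0.096) = 36.988 Mbps.
× 986 s = 36,470 Mb = 4,559 MB = 4.559 GB.

4.56 GB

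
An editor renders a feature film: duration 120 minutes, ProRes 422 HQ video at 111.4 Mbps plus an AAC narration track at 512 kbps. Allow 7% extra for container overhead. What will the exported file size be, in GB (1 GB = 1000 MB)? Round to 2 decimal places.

120 min = 7200 s
Audio: 512 kbps = 0.512 Mbps.
Total bitrate: 111.4 + 0.512 = 111.912 Mbps.
Stream data: 111.912 Mbps × 7200 s = 805766.4 Mb.
With 7% container overhead: ×1.07.
862,170 Mb ÷ 8 = 107,771 MB → 107.8 GB.

107.77 GB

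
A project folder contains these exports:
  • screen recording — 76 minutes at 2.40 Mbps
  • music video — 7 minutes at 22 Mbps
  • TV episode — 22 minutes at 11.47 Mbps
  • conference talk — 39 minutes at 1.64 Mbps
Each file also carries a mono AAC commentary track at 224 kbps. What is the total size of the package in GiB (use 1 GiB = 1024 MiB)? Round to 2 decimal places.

4.78 GiB

Audio: 224 kbps = 0.224 Mbps.
screen recording: 2.624 Mbps × 4560 s = 11965.4 Mb
music video: 22.224 Mbps × 420 s = 9334.1 Mb
TV episode: 11.694 Mbps × 1320 s = 15436.1 Mb
conference talk: 1.864 Mbps × 2340 s = 4361.8 Mb
Total: 41097.4 Mb = 5137.2 MB.
= 4.784 GiB.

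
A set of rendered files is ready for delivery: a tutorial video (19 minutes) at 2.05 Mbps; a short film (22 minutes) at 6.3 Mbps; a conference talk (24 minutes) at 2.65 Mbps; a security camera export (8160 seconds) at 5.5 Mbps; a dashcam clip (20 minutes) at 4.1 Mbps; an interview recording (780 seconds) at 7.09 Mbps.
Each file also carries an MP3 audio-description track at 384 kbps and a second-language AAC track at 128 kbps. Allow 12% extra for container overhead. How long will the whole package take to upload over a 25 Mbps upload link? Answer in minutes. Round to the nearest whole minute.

Audio total: 384 + 128 = 512 kbps = 0.512 Mbps.
tutorial video: 2.562 Mbps × 1140 s × 1.12 = 3271.2 Mb
short film: 6.812 Mbps × 1320 s × 1.12 = 10070.9 Mb
conference talk: 3.162 Mbps × 1440 s × 1.12 = 5099.7 Mb
security camera export: 6.012 Mbps × 8160 s × 1.12 = 54944.9 Mb
dashcam clip: 4.612 Mbps × 1200 s × 1.12 = 6198.5 Mb
interview recording: 7.602 Mbps × 780 s × 1.12 = 6641.1 Mb
Total: 86226.2 Mb = 10778.3 MB.
At 25 Mbps: 86226.2 / 25 = 3449 s ≈ 57.5 minutes.

57 minutes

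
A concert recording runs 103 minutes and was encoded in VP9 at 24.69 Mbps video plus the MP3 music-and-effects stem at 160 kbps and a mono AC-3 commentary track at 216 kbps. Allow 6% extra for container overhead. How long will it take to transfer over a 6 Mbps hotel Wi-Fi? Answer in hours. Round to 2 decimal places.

7.60 hours

103 min = 6180 s
Audio total: 160 + 216 = 376 kbps = 0.376 Mbps.
Total bitrate: 25.066 Mbps.
File: 25.066 Mbps × 6180 s = 154907.9 Mb.
With 6% container overhead: ×1.06. → 164202.4 Mb.
At 6 Mbps: 164202.4 / 6 = 27367.1 s ≈ 7.6 hours.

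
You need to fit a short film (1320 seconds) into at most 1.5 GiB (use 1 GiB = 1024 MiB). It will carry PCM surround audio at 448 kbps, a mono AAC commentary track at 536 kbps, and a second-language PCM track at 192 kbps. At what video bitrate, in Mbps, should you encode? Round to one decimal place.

8.6 Mbps

Budget: 1.5 GiB = 12884.9 Mb.
Total bitrate budget: 12884.9 Mb / 1320 s = 9.761 Mbps.
Audio total: 448 + 536 + 192 = 1176 kbps = 1.176 Mbps.
Video: 9.761 − 1.176 = 8.585 Mbps.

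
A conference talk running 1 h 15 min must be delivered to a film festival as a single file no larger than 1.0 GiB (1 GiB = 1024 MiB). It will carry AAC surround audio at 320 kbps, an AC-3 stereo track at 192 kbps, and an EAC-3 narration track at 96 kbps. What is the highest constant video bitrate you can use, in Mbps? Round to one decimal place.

Budget: 1.0 GiB = 8589.9 Mb.
1 h 15 min = 75 min = 4500 s
Total bitrate budget: 8589.9 Mb / 4500 s = 1.909 Mbps.
Audio total: 320 + 192 + 96 = 608 kbps = 0.608 Mbps.
Video: 1.909 − 0.608 = 1.301 Mbps.

1.3 Mbps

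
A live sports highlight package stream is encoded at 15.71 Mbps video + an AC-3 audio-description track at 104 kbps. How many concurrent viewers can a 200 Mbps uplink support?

Audio: 104 kbps = 0.104 Mbps.
Per-viewer media rate: 15.814 Mbps.
200 Mbps = 200.0 Mbps; 200.0 / 15.814 = 12.65 → 12 viewers.

12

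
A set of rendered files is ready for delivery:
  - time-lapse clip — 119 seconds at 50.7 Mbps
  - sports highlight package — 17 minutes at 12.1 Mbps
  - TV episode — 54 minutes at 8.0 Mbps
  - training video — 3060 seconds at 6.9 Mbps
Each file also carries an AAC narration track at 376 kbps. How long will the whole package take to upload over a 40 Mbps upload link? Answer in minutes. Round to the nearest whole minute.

Audio: 376 kbps = 0.376 Mbps.
time-lapse clip: 51.076 Mbps × 119 s = 6078.0 Mb
sports highlight package: 12.476 Mbps × 1020 s = 12725.5 Mb
TV episode: 8.376 Mbps × 3240 s = 27138.2 Mb
training video: 7.276 Mbps × 3060 s = 22264.6 Mb
Total: 68206.4 Mb = 8525.8 MB.
At 40 Mbps: 68206.4 / 40 = 1705 s ≈ 28.4 minutes.

28 minutes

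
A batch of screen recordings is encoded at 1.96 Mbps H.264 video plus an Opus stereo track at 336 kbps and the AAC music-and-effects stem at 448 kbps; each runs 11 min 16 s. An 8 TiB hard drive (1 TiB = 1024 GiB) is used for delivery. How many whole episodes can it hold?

37935

11 min 16 s = 676 s
Audio total: 336 + 448 = 784 kbps = 0.784 Mbps.
Total bitrate: 2.744 Mbps.
Per item: 2.744 Mbps × 676 s = 1,855 Mb = 231.9 MB.
Capacity: 8 TiB = 70,368,744 Mb; 37935.78 items → 37935 complete.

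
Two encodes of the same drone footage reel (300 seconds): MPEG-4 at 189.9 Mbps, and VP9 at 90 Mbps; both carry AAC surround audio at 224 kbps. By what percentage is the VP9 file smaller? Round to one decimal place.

52.5%

Audio: 224 kbps = 0.224 Mbps.
MPEG-4: 190.124 Mbps × 300 s = 57037.2 Mb = 6.640 GiB.
VP9: 90.224 Mbps × 300 s = 27067.2 Mb = 3.151 GiB.
Reduction: (1 − 3.151/6.640) × 100 = 52.54%.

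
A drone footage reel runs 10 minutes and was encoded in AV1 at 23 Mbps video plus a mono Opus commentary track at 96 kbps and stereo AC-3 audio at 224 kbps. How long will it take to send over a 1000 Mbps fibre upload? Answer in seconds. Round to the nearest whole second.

10 min = 600 s
Audio total: 96 + 224 = 320 kbps = 0.320 Mbps.
Total bitrate: 23.320 Mbps.
File: 23.320 Mbps × 600 s = 13992.0 Mb.
At 1000 Mbps: 13992.0 / 1000 = 14.0 s ≈ 14 seconds.

14 seconds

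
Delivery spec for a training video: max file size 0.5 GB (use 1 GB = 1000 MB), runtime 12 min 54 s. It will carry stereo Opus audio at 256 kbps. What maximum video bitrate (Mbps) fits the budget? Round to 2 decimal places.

Budget: 0.5 GB = 4000.0 Mb.
12 min 54 s = 774 s
Total bitrate budget: 4000.0 Mb / 774 s = 5.168 Mbps.
Audio: 256 kbps = 0.256 Mbps.
Video: 5.168 − 0.256 = 4.912 Mbps.

4.91 Mbps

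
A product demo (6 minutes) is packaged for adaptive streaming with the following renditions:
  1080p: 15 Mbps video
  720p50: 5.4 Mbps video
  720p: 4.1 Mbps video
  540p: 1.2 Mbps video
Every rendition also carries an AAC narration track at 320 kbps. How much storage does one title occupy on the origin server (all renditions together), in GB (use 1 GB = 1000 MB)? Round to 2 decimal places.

6 min = 360 s
Audio: 320 kbps = 0.320 Mbps.
Sum of rendition bitrates: (15+0.320) + (5.4+0.320) + (4.1+0.320) + (1.2+0.320) = 26.980 Mbps.
× 360 s = 9,713 Mb = 1,214 MB = 1.214 GB.

1.21 GB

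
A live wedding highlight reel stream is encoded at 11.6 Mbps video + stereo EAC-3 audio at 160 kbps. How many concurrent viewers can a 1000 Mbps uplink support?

85

Audio: 160 kbps = 0.160 Mbps.
Per-viewer media rate: 11.760 Mbps.
1000 Mbps = 1,000 Mbps; 1,000 / 11.760 = 85.03 → 85 viewers.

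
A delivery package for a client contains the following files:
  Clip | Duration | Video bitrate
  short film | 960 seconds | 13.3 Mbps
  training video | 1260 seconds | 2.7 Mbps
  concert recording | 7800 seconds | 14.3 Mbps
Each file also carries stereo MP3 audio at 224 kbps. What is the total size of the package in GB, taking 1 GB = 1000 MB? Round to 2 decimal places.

16.24 GB

Audio: 224 kbps = 0.224 Mbps.
short film: 13.524 Mbps × 960 s = 12983.0 Mb
training video: 2.924 Mbps × 1260 s = 3684.2 Mb
concert recording: 14.524 Mbps × 7800 s = 113287.2 Mb
Total: 129954.5 Mb = 16244.3 MB.
= 16.24 GB.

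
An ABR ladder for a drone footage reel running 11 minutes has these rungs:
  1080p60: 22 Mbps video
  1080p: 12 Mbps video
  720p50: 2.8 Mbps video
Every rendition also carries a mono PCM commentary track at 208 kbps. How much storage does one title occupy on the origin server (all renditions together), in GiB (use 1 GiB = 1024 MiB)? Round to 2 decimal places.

2.88 GiB

11 min = 660 s
Audio: 208 kbps = 0.208 Mbps.
Sum of rendition bitrates: (22+0.208) + (12+0.208) + (2.8+0.208) = 37.424 Mbps.
× 660 s = 24,700 Mb = 3,087 MB = 2.875 GiB.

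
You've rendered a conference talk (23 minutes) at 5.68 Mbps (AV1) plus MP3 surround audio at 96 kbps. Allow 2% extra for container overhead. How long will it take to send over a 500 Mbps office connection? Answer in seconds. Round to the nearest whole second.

16 seconds

23 min = 1380 s
Audio: 96 kbps = 0.096 Mbps.
Total bitrate: 5.776 Mbps.
File: 5.776 Mbps × 1380 s = 7970.9 Mb.
With 2% container overhead: ×1.02. → 8130.3 Mb.
At 500 Mbps: 8130.3 / 500 = 16.3 s ≈ 16.3 seconds.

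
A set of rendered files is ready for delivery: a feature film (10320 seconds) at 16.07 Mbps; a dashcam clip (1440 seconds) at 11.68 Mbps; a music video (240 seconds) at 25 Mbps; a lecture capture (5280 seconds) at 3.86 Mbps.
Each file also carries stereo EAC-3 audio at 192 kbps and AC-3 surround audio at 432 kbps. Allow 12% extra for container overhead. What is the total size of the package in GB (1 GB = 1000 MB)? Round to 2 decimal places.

30.78 GB

Audio total: 192 + 432 = 624 kbps = 0.624 Mbps.
feature film: 16.694 Mbps × 10320 s × 1.12 = 192955.9 Mb
dashcam clip: 12.304 Mbps × 1440 s × 1.12 = 19843.9 Mb
music video: 25.624 Mbps × 240 s × 1.12 = 6887.7 Mb
lecture capture: 4.484 Mbps × 5280 s × 1.12 = 26516.6 Mb
Total: 246204.1 Mb = 30775.5 MB.
= 30.78 GB.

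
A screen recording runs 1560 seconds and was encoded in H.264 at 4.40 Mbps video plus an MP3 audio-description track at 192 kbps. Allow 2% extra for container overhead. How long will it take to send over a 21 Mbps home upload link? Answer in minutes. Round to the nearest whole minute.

Audio: 192 kbps = 0.192 Mbps.
Total bitrate: 4.592 Mbps.
File: 4.592 Mbps × 1560 s = 7163.5 Mb.
With 2% container overhead: ×1.02. → 7306.8 Mb.
At 21 Mbps: 7306.8 / 21 = 347.9 s ≈ 5.8 minutes.

6 minutes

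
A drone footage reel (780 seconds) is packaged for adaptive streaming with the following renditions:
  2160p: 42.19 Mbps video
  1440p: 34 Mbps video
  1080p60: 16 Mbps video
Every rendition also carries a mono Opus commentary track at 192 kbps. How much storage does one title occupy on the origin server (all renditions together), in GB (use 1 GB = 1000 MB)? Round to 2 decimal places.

9.04 GB

Audio: 192 kbps = 0.192 Mbps.
Sum of rendition bitrates: (42.19+0.192) + (34+0.192) + (16+0.192) = 92.766 Mbps.
× 780 s = 72,357 Mb = 9,045 MB = 9.045 GB.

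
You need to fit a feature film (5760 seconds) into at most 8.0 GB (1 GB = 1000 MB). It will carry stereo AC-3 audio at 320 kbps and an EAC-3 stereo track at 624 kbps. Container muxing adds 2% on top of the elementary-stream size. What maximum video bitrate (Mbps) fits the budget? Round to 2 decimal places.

9.95 Mbps

Budget: 8.0 GB = 64000.0 Mb.
Stream payload after overhead: 64000.0 / 1.02 = 62745.1 Mb.
Total bitrate budget: 62745.1 Mb / 5760 s = 10.893 Mbps.
Audio total: 320 + 624 = 944 kbps = 0.944 Mbps.
Video: 10.893 − 0.944 = 9.949 Mbps.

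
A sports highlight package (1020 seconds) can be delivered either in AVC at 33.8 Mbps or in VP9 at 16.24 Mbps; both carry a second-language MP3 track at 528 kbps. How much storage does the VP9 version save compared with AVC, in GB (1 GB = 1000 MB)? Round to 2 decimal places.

Audio: 528 kbps = 0.528 Mbps.
AVC: 34.328 Mbps × 1020 s = 35014.6 Mb = 4.377 GB.
VP9: 16.768 Mbps × 1020 s = 17103.4 Mb = 2.138 GB.
Saving: 4.377 − 2.138 = 2.239 GB.

2.24 GB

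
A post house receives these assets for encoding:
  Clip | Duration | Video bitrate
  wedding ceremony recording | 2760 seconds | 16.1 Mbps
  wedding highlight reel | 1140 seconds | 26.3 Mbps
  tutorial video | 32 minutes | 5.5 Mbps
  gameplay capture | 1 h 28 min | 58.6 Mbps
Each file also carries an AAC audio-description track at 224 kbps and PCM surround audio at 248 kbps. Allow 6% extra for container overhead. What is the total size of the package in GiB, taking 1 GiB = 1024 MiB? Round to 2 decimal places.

Audio total: 224 + 248 = 472 kbps = 0.472 Mbps.
wedding ceremony recording: 16.572 Mbps × 2760 s × 1.06 = 48483.0 Mb
wedding highlight reel: 26.772 Mbps × 1140 s × 1.06 = 32351.3 Mb
tutorial video: 5.972 Mbps × 1920 s × 1.06 = 12154.2 Mb
gameplay capture: 59.072 Mbps × 5280 s × 1.06 = 330614.2 Mb
Total: 423602.7 Mb = 52950.3 MB.
= 49.31 GiB.

49.31 GiB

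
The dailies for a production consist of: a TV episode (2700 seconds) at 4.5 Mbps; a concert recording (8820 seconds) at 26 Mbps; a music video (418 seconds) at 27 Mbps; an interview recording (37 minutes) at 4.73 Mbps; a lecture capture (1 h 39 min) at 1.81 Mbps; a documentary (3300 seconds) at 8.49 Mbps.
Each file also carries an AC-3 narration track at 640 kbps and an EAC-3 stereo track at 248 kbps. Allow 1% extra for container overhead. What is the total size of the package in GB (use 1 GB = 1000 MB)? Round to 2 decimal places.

40.75 GB

Audio total: 640 + 248 = 888 kbps = 0.888 Mbps.
TV episode: 5.388 Mbps × 2700 s × 1.01 = 14693.1 Mb
concert recording: 26.888 Mbps × 8820 s × 1.01 = 239523.7 Mb
music video: 27.888 Mbps × 418 s × 1.01 = 11773.8 Mb
interview recording: 5.618 Mbps × 2220 s × 1.01 = 12596.7 Mb
lecture capture: 2.698 Mbps × 5940 s × 1.01 = 16186.4 Mb
documentary: 9.378 Mbps × 3300 s × 1.01 = 31256.9 Mb
Total: 326030.4 Mb = 40753.8 MB.
= 40.75 GB.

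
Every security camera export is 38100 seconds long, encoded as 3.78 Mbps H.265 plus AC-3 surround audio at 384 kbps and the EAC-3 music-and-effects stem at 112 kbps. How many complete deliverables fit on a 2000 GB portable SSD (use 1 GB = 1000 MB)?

Audio total: 384 + 112 = 496 kbps = 0.496 Mbps.
Total bitrate: 4.276 Mbps.
Per item: 4.276 Mbps × 38100 s = 162,916 Mb = 20,364 MB.
Capacity: 2000 GB = 16,000,000 Mb; 98.21 items → 98 complete.

98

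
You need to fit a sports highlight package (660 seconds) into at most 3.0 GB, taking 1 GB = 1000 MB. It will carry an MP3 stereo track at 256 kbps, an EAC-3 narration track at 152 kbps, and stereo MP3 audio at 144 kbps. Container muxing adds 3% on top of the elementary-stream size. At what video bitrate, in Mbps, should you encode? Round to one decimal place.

34.8 Mbps

Budget: 3.0 GB = 24000.0 Mb.
Stream payload after overhead: 24000.0 / 1.03 = 23301.0 Mb.
Total bitrate budget: 23301.0 Mb / 660 s = 35.305 Mbps.
Audio total: 256 + 152 + 144 = 552 kbps = 0.552 Mbps.
Video: 35.305 − 0.552 = 34.753 Mbps.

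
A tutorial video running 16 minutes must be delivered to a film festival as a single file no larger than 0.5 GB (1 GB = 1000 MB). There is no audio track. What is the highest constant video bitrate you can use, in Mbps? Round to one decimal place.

4.2 Mbps

Budget: 0.5 GB = 4000.0 Mb.
16 min = 960 s
Total bitrate budget: 4000.0 Mb / 960 s = 4.167 Mbps.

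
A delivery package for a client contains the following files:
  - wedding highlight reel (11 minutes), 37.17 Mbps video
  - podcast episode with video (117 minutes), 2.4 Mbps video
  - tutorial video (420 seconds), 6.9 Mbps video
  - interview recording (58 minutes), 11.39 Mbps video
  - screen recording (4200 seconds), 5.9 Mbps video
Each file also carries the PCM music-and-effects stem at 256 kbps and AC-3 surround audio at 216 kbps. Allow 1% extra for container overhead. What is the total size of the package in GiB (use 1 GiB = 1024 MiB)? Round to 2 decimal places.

13.66 GiB

Audio total: 256 + 216 = 472 kbps = 0.472 Mbps.
wedding highlight reel: 37.642 Mbps × 660 s × 1.01 = 25092.2 Mb
podcast episode with video: 2.872 Mbps × 7020 s × 1.01 = 20363.1 Mb
tutorial video: 7.372 Mbps × 420 s × 1.01 = 3127.2 Mb
interview recording: 11.862 Mbps × 3480 s × 1.01 = 41692.6 Mb
screen recording: 6.372 Mbps × 4200 s × 1.01 = 27030.0 Mb
Total: 117305.0 Mb = 14663.1 MB.
= 13.66 GiB.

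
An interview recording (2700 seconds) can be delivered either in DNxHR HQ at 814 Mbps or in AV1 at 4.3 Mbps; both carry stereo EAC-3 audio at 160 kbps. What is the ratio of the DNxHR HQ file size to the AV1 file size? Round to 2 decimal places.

182.55

Audio: 160 kbps = 0.160 Mbps.
DNxHR HQ: 814.160 Mbps × 2700 s = 2198232.0 Mb = 274.779 GB.
AV1: 4.460 Mbps × 2700 s = 12042.0 Mb = 1.505 GB.
Ratio: 274.779 / 1.505 = 182.547.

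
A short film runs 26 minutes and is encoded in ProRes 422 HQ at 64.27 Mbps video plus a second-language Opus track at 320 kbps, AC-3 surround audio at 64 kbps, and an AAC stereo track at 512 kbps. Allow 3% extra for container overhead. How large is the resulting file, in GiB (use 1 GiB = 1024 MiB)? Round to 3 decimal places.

12.190 GiB

26 min = 1560 s
Audio total: 320 + 64 + 512 = 896 kbps = 0.896 Mbps.
Total bitrate: 64.27 + 0.896 = 65.166 Mbps.
Stream data: 65.166 Mbps × 1560 s = 101659.0 Mb.
With 3% container overhead: ×1.03.
104,709 Mb = 13,088,591,100 bytes ÷ 1,073,741,824 = 12.19 GiB.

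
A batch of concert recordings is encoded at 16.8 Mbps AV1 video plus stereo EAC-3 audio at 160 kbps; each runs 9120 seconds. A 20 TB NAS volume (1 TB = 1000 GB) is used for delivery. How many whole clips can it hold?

Audio: 160 kbps = 0.160 Mbps.
Total bitrate: 16.960 Mbps.
Per item: 16.960 Mbps × 9120 s = 154,675 Mb = 19,334 MB.
Capacity: 20 TB = 160,000,000 Mb; 1034.43 items → 1034 complete.

1034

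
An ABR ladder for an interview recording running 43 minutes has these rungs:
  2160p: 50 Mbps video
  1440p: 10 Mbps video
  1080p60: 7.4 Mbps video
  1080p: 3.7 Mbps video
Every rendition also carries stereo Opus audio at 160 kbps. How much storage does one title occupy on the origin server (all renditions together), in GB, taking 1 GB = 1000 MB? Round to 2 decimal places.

43 min = 2580 s
Audio: 160 kbps = 0.160 Mbps.
Sum of rendition bitrates: (50+0.160) + (10+0.160) + (7.4+0.160) + (3.7+0.160) = 71.740 Mbps.
× 2580 s = 185,089 Mb = 23,136 MB = 23.14 GB.

23.14 GB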